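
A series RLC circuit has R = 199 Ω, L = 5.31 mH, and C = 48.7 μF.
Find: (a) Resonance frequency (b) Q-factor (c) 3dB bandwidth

Step 1 — Resonance: ω₀ = 1/√(LC) = 1/√(0.00531·4.87e-05) = 1966 rad/s.
Step 2 — f₀ = ω₀/(2π) = 313 Hz.
Step 3 — Series Q: Q = ω₀L/R = 1966·0.00531/199 = 0.05247.
Step 4 — Bandwidth: Δω = ω₀/Q = 3.748e+04 rad/s; BW = Δω/(2π) = 5965 Hz.

(a) f₀ = 313 Hz  (b) Q = 0.05247  (c) BW = 5965 Hz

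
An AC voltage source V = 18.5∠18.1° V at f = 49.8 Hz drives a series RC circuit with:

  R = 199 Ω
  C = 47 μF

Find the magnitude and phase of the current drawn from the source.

Step 1 — Angular frequency: ω = 2π·f = 2π·49.8 = 312.9 rad/s.
Step 2 — Component impedances:
  R: Z = R = 199 Ω
  C: Z = 1/(jωC) = -j/(ω·C) = 0 - j68 Ω
Step 3 — Series combination: Z_total = R + C = 199 - j68 Ω = 210.3∠-18.9° Ω.
Step 4 — Source phasor: V = 18.5∠18.1° V = 17.58 + j5.748 V.
Step 5 — Ohm's law: I = V / Z_total = (17.58 + j5.748) / (199 - j68) = 0.07029 + j0.0529 A.
Step 6 — Convert to polar: |I| = 0.08797 A, ∠I = 37.0°.

I = 0.08797∠37.0° A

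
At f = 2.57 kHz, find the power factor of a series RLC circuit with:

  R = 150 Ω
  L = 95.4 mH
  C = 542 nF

Step 1 — Angular frequency: ω = 2π·f = 2π·2570 = 1.615e+04 rad/s.
Step 2 — Component impedances:
  R: Z = R = 150 Ω
  L: Z = jωL = j·1.615e+04·0.0954 = 0 + j1540 Ω
  C: Z = 1/(jωC) = -j/(ω·C) = 0 - j114.3 Ω
Step 3 — Series combination: Z_total = R + L + C = 150 + j1426 Ω = 1434∠84.0° Ω.
Step 4 — Power factor: PF = cos(φ) = Re(Z)/|Z| = 150/1434 = 0.1046.
Step 5 — Type: Im(Z) = 1426 ⇒ lagging (phase φ = 84.0°).

PF = 0.1046 (lagging, φ = 84.0°)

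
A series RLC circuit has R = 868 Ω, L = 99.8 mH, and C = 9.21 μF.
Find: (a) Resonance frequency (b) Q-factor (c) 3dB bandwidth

Step 1 — Resonance condition Im(Z)=0 gives ω₀ = 1/√(LC).
Step 2 — ω₀ = 1/√(0.0998·9.21e-06) = 1043 rad/s.
Step 3 — f₀ = ω₀/(2π) = 166 Hz.
Step 4 — Series Q: Q = ω₀L/R = 1043·0.0998/868 = 0.1199.
Step 5 — 3dB bandwidth: Δω = ω₀/Q = 8697 rad/s; BW = Δω/(2π) = 1384 Hz.

(a) f₀ = 166 Hz  (b) Q = 0.1199  (c) BW = 1384 Hz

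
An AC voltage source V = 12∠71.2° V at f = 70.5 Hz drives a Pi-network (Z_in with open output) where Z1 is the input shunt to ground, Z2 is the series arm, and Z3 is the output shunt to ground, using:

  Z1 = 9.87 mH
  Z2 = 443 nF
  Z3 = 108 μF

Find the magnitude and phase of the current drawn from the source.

Step 1 — Angular frequency: ω = 2π·f = 2π·70.5 = 443 rad/s.
Step 2 — Component impedances:
  Z1: Z = jωL = j·443·0.00987 = 0 + j4.372 Ω
  Z2: Z = 1/(jωC) = -j/(ω·C) = 0 - j5096 Ω
  Z3: Z = 1/(jωC) = -j/(ω·C) = 0 - j20.9 Ω
Step 3 — With open output, the series arm Z2 and the output shunt Z3 appear in series to ground: Z2 + Z3 = 0 - j5117 Ω.
Step 4 — Parallel with input shunt Z1: Z_in = Z1 || (Z2 + Z3) = 0 + j4.376 Ω = 4.376∠90.0° Ω.
Step 5 — Source phasor: V = 12∠71.2° V = 3.867 + j11.36 V.
Step 6 — Ohm's law: I = V / Z_total = (3.867 + j11.36) / (0 + j4.376) = 2.596 - j0.8838 A.
Step 7 — Convert to polar: |I| = 2.742 A, ∠I = -18.8°.

I = 2.742∠-18.8° A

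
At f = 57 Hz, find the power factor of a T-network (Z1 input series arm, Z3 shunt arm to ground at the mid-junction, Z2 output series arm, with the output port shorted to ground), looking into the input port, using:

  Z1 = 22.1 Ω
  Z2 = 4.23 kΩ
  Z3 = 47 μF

Step 1 — Angular frequency: ω = 2π·f = 2π·57 = 358.1 rad/s.
Step 2 — Component impedances:
  Z1: Z = R = 22.1 Ω
  Z2: Z = R = 4230 Ω
  Z3: Z = 1/(jωC) = -j/(ω·C) = 0 - j59.41 Ω
Step 3 — With the output port shorted to ground, the output series arm Z2 runs from the junction to ground; the shunt arm Z3 also runs from the junction to ground. They appear in parallel: Z3 || Z2 = 0.8342 - j59.4 Ω.
Step 4 — Series with input arm Z1: Z_in = Z1 + (Z3 || Z2) = 22.93 - j59.4 Ω = 63.67∠-68.9° Ω.
Step 5 — Power factor: PF = cos(φ) = Re(Z)/|Z| = 22.934/63.671 = 0.3602.
Step 6 — Type: Im(Z) = -59.4 ⇒ leading (phase φ = -68.9°).

PF = 0.3602 (leading, φ = -68.9°)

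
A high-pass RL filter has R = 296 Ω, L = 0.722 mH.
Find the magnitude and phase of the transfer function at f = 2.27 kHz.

Step 1 — Angular frequency: ω = 2π·2270 = 1.426e+04 rad/s.
Step 2 — Transfer function: H(jω) = jωL/(R + jωL).
Step 3 — Numerator jωL = j·10.3; denominator R + jωL = 296 + j10.3.
Step 4 — H = 0.001209 + j0.03475.
Step 5 — Magnitude: |H| = 0.03477 (-29.2 dB); phase: φ = 88.0°.

|H| = 0.03477 (-29.2 dB), φ = 88.0°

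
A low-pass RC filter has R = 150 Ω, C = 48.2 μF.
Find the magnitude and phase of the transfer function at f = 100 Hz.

Step 1 — Angular frequency: ω = 2π·100 = 628.3 rad/s.
Step 2 — Transfer function: H(jω) = 1/(1 + jωRC).
Step 3 — Denominator: 1 + jωRC = 1 + j·628.3·150·4.82e-05 = 1 + j4.543.
Step 4 — H = 0.04622 - j0.21.
Step 5 — Magnitude: |H| = 0.215 (-13.4 dB); phase: φ = -77.6°.

|H| = 0.215 (-13.4 dB), φ = -77.6°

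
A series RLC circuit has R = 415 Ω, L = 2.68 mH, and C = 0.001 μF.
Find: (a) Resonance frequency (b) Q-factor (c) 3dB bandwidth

Step 1 — Resonance: ω₀ = 1/√(LC) = 1/√(0.00268·1e-09) = 6.108e+05 rad/s.
Step 2 — f₀ = ω₀/(2π) = 9.722e+04 Hz.
Step 3 — Series Q: Q = ω₀L/R = 6.108e+05·0.00268/415 = 3.945.
Step 4 — Bandwidth: Δω = ω₀/Q = 1.549e+05 rad/s; BW = Δω/(2π) = 2.465e+04 Hz.

(a) f₀ = 9.722e+04 Hz  (b) Q = 3.945  (c) BW = 2.465e+04 Hz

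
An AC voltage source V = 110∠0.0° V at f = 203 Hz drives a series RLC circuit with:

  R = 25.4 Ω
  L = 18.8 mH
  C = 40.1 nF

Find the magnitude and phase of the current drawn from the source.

Step 1 — Angular frequency: ω = 2π·f = 2π·203 = 1275 rad/s.
Step 2 — Component impedances:
  R: Z = R = 25.4 Ω
  L: Z = jωL = j·1275·0.0188 = 0 + j23.98 Ω
  C: Z = 1/(jωC) = -j/(ω·C) = 0 - j1.955e+04 Ω
Step 3 — Series combination: Z_total = R + L + C = 25.4 - j1.953e+04 Ω = 1.953e+04∠-89.9° Ω.
Step 4 — Source phasor: V = 110∠0.0° V = 110 V.
Step 5 — Ohm's law: I = V / Z_total = (110) / (25.4 - j1.953e+04) = 7.327e-06 + j0.005633 A.
Step 6 — Convert to polar: |I| = 0.005633 A, ∠I = 89.9°.

I = 0.005633∠89.9° A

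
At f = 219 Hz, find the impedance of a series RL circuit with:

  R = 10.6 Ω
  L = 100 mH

Step 1 — Angular frequency: ω = 2π·f = 2π·219 = 1376 rad/s.
Step 2 — Component impedances:
  R: Z = R = 10.6 Ω
  L: Z = jωL = j·1376·0.1 = 0 + j137.6 Ω
Step 3 — Series combination: Z_total = R + L = 10.6 + j137.6 Ω = 138∠85.6° Ω.

Z = 10.6 + j137.6 Ω = 138∠85.6° Ω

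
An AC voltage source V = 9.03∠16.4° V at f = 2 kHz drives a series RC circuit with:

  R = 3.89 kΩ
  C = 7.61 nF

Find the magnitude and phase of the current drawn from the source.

Step 1 — Angular frequency: ω = 2π·f = 2π·2000 = 1.257e+04 rad/s.
Step 2 — Component impedances:
  R: Z = R = 3890 Ω
  C: Z = 1/(jωC) = -j/(ω·C) = 0 - j1.046e+04 Ω
Step 3 — Series combination: Z_total = R + C = 3890 - j1.046e+04 Ω = 1.116e+04∠-69.6° Ω.
Step 4 — Source phasor: V = 9.03∠16.4° V = 8.663 + j2.55 V.
Step 5 — Ohm's law: I = V / Z_total = (8.663 + j2.55) / (3890 - j1.046e+04) = 5.653e-05 + j0.0008074 A.
Step 6 — Convert to polar: |I| = 0.0008094 A, ∠I = 86.0°.

I = 0.0008094∠86.0° A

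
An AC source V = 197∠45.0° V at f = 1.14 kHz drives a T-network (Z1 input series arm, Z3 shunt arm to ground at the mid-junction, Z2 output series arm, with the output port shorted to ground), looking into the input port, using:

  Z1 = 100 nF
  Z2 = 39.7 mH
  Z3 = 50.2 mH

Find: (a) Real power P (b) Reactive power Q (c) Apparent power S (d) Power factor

Step 1 — Angular frequency: ω = 2π·f = 2π·1140 = 7163 rad/s.
Step 2 — Component impedances:
  Z1: Z = 1/(jωC) = -j/(ω·C) = 0 - j1396 Ω
  Z2: Z = jωL = j·7163·0.0397 = 0 + j284.4 Ω
  Z3: Z = jωL = j·7163·0.0502 = 0 + j359.6 Ω
Step 3 — With the output port shorted to ground, the output series arm Z2 runs from the junction to ground; the shunt arm Z3 also runs from the junction to ground. They appear in parallel: Z3 || Z2 = 0 + j158.8 Ω.
Step 4 — Series with input arm Z1: Z_in = Z1 + (Z3 || Z2) = 0 - j1237 Ω = 1237∠-90.0° Ω.
Step 5 — Source phasor: V = 197∠45.0° V = 139.3 + j139.3 V.
Step 6 — Current: I = V / Z = -0.1126 + j0.1126 A = 0.1592∠135.0° A.
Step 7 — Complex power: S = V·I* = 0 - j31.37 VA.
Step 8 — Real power: P = Re(S) = 0 W.
Step 9 — Reactive power: Q = Im(S) = -31.37 VAR.
Step 10 — Apparent power: |S| = 31.37 VA.
Step 11 — Power factor: PF = P/|S| = 0 (leading).

(a) P = 0 W  (b) Q = -31.37 VAR  (c) S = 31.37 VA  (d) PF = 0 (leading)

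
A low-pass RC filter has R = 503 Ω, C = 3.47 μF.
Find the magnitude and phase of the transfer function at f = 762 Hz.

Step 1 — Angular frequency: ω = 2π·762 = 4788 rad/s.
Step 2 — Transfer function: H(jω) = 1/(1 + jωRC).
Step 3 — Denominator: 1 + jωRC = 1 + j·4788·503·3.47e-06 = 1 + j8.357.
Step 4 — H = 0.01412 - j0.118.
Step 5 — Magnitude: |H| = 0.1188 (-18.5 dB); phase: φ = -83.2°.

|H| = 0.1188 (-18.5 dB), φ = -83.2°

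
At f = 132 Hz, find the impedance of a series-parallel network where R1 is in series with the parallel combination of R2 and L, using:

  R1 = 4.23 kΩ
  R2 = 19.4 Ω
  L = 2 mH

Step 1 — Angular frequency: ω = 2π·f = 2π·132 = 829.4 rad/s.
Step 2 — Component impedances:
  R1: Z = R = 4230 Ω
  R2: Z = R = 19.4 Ω
  L: Z = jωL = j·829.4·0.002 = 0 + j1.659 Ω
Step 3 — Parallel branch: R2 || L = 1/(1/R2 + 1/L) = 0.1408 + j1.647 Ω.
Step 4 — Series with R1: Z_total = R1 + (R2 || L) = 4230 + j1.647 Ω = 4230∠0.0° Ω.

Z = 4230 + j1.647 Ω = 4230∠0.0° Ω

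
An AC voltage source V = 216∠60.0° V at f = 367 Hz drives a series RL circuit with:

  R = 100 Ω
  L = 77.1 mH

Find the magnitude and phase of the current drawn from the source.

Step 1 — Angular frequency: ω = 2π·f = 2π·367 = 2306 rad/s.
Step 2 — Component impedances:
  R: Z = R = 100 Ω
  L: Z = jωL = j·2306·0.0771 = 0 + j177.8 Ω
Step 3 — Series combination: Z_total = R + L = 100 + j177.8 Ω = 204∠60.6° Ω.
Step 4 — Source phasor: V = 216∠60.0° V = 108 + j187.1 V.
Step 5 — Ohm's law: I = V / Z_total = (108 + j187.1) / (100 + j177.8) = 1.059 - j0.01189 A.
Step 6 — Convert to polar: |I| = 1.059 A, ∠I = -0.6°.

I = 1.059∠-0.6° A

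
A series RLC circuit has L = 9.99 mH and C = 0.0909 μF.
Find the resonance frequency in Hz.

Step 1 — Resonance condition Im(Z)=0 gives ω₀ = 1/√(LC).
Step 2 — ω₀ = 1/√(0.00999·9.09e-08) = 3.318e+04 rad/s.
Step 3 — f₀ = ω₀/(2π) = 5281 Hz.

f₀ = 5281 Hz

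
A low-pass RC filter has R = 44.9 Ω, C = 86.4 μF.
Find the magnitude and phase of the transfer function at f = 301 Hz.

Step 1 — Angular frequency: ω = 2π·301 = 1891 rad/s.
Step 2 — Transfer function: H(jω) = 1/(1 + jωRC).
Step 3 — Denominator: 1 + jωRC = 1 + j·1891·44.9·8.64e-05 = 1 + j7.337.
Step 4 — H = 0.01824 - j0.1338.
Step 5 — Magnitude: |H| = 0.1351 (-17.4 dB); phase: φ = -82.2°.

|H| = 0.1351 (-17.4 dB), φ = -82.2°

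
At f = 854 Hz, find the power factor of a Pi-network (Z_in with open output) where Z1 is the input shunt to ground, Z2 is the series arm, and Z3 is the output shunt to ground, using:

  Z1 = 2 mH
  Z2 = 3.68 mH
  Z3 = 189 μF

Step 1 — Angular frequency: ω = 2π·f = 2π·854 = 5366 rad/s.
Step 2 — Component impedances:
  Z1: Z = jωL = j·5366·0.002 = 0 + j10.73 Ω
  Z2: Z = jωL = j·5366·0.00368 = 0 + j19.75 Ω
  Z3: Z = 1/(jωC) = -j/(ω·C) = 0 - j0.9861 Ω
Step 3 — With open output, the series arm Z2 and the output shunt Z3 appear in series to ground: Z2 + Z3 = 0 + j18.76 Ω.
Step 4 — Parallel with input shunt Z1: Z_in = Z1 || (Z2 + Z3) = 0 + j6.827 Ω = 6.827∠90.0° Ω.
Step 5 — Power factor: PF = cos(φ) = Re(Z)/|Z| = -0/6.827 = -0.
Step 6 — Type: Im(Z) = 6.827 ⇒ lagging (phase φ = 90.0°).

PF = -0 (lagging, φ = 90.0°)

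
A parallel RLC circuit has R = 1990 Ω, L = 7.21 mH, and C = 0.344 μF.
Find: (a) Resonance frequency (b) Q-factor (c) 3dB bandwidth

Step 1 — Resonance: ω₀ = 1/√(LC) = 1/√(0.00721·3.44e-07) = 2.008e+04 rad/s.
Step 2 — f₀ = ω₀/(2π) = 3196 Hz.
Step 3 — Parallel Q: Q = R/(ω₀L) = 1990/(2.008e+04·0.00721) = 13.75.
Step 4 — Bandwidth: Δω = ω₀/Q = 1461 rad/s; BW = Δω/(2π) = 232.5 Hz.

(a) f₀ = 3196 Hz  (b) Q = 13.75  (c) BW = 232.5 Hz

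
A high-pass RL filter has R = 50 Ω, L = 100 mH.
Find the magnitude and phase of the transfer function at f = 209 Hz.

Step 1 — Angular frequency: ω = 2π·209 = 1313 rad/s.
Step 2 — Transfer function: H(jω) = jωL/(R + jωL).
Step 3 — Numerator jωL = j·131.3; denominator R + jωL = 50 + j131.3.
Step 4 — H = 0.8734 + j0.3325.
Step 5 — Magnitude: |H| = 0.9345 (-0.6 dB); phase: φ = 20.8°.

|H| = 0.9345 (-0.6 dB), φ = 20.8°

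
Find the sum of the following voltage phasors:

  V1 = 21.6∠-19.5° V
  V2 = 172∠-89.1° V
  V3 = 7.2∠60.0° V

Step 1 — Convert each phasor to rectangular form:
  V1 = 21.6·(cos(-19.5°) + j·sin(-19.5°)) = 20.36 - j7.21 V
  V2 = 172·(cos(-89.1°) + j·sin(-89.1°)) = 2.702 - j172 V
  V3 = 7.2·(cos(60.0°) + j·sin(60.0°)) = 3.6 + j6.235 V
Step 2 — Sum components: V_total = 26.66 - j173 V.
Step 3 — Convert to polar: |V_total| = 175 V, ∠V_total = -81.2°.

V_total = 175∠-81.2° V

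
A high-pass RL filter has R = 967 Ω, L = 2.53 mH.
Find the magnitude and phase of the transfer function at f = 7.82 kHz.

Step 1 — Angular frequency: ω = 2π·7820 = 4.913e+04 rad/s.
Step 2 — Transfer function: H(jω) = jωL/(R + jωL).
Step 3 — Numerator jωL = j·124.3; denominator R + jωL = 967 + j124.3.
Step 4 — H = 0.01626 + j0.1265.
Step 5 — Magnitude: |H| = 0.1275 (-17.9 dB); phase: φ = 82.7°.

|H| = 0.1275 (-17.9 dB), φ = 82.7°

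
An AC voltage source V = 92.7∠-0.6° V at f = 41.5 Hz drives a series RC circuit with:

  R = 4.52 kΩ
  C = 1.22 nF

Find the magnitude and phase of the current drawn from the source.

Step 1 — Angular frequency: ω = 2π·f = 2π·41.5 = 260.8 rad/s.
Step 2 — Component impedances:
  R: Z = R = 4520 Ω
  C: Z = 1/(jωC) = -j/(ω·C) = 0 - j3.143e+06 Ω
Step 3 — Series combination: Z_total = R + C = 4520 - j3.143e+06 Ω = 3.143e+06∠-89.9° Ω.
Step 4 — Source phasor: V = 92.7∠-0.6° V = 92.69 - j0.9707 V.
Step 5 — Ohm's law: I = V / Z_total = (92.69 - j0.9707) / (4520 - j3.143e+06) = 3.512e-07 + j2.949e-05 A.
Step 6 — Convert to polar: |I| = 2.949e-05 A, ∠I = 89.3°.

I = 2.949e-05∠89.3° A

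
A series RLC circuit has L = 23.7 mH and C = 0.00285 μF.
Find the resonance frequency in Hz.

Step 1 — Resonance condition Im(Z)=0 gives ω₀ = 1/√(LC).
Step 2 — ω₀ = 1/√(0.0237·2.85e-09) = 1.217e+05 rad/s.
Step 3 — f₀ = ω₀/(2π) = 1.937e+04 Hz.

f₀ = 1.937e+04 Hz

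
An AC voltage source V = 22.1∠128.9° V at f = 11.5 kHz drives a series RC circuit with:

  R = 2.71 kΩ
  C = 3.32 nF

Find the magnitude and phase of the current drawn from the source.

Step 1 — Angular frequency: ω = 2π·f = 2π·1.15e+04 = 7.226e+04 rad/s.
Step 2 — Component impedances:
  R: Z = R = 2710 Ω
  C: Z = 1/(jωC) = -j/(ω·C) = 0 - j4169 Ω
Step 3 — Series combination: Z_total = R + C = 2710 - j4169 Ω = 4972∠-57.0° Ω.
Step 4 — Source phasor: V = 22.1∠128.9° V = -13.88 + j17.2 V.
Step 5 — Ohm's law: I = V / Z_total = (-13.88 + j17.2) / (2710 - j4169) = -0.004422 - j0.0004547 A.
Step 6 — Convert to polar: |I| = 0.004445 A, ∠I = -174.1°.

I = 0.004445∠-174.1° A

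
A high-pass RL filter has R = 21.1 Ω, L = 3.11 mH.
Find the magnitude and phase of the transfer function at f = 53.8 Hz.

Step 1 — Angular frequency: ω = 2π·53.8 = 338 rad/s.
Step 2 — Transfer function: H(jω) = jωL/(R + jωL).
Step 3 — Numerator jωL = j·1.051; denominator R + jωL = 21.1 + j1.051.
Step 4 — H = 0.002476 + j0.0497.
Step 5 — Magnitude: |H| = 0.04976 (-26.1 dB); phase: φ = 87.1°.

|H| = 0.04976 (-26.1 dB), φ = 87.1°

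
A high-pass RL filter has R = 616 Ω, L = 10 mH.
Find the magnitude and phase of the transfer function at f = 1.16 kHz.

Step 1 — Angular frequency: ω = 2π·1160 = 7288 rad/s.
Step 2 — Transfer function: H(jω) = jωL/(R + jωL).
Step 3 — Numerator jωL = j·72.88; denominator R + jωL = 616 + j72.88.
Step 4 — H = 0.01381 + j0.1167.
Step 5 — Magnitude: |H| = 0.1175 (-18.6 dB); phase: φ = 83.3°.

|H| = 0.1175 (-18.6 dB), φ = 83.3°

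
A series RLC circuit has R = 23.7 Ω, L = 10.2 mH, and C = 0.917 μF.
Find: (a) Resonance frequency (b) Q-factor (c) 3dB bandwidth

Step 1 — Resonance condition Im(Z)=0 gives ω₀ = 1/√(LC).
Step 2 — ω₀ = 1/√(0.0102·9.17e-07) = 1.034e+04 rad/s.
Step 3 — f₀ = ω₀/(2π) = 1646 Hz.
Step 4 — Series Q: Q = ω₀L/R = 1.034e+04·0.0102/23.7 = 4.45.
Step 5 — 3dB bandwidth: Δω = ω₀/Q = 2324 rad/s; BW = Δω/(2π) = 369.8 Hz.

(a) f₀ = 1646 Hz  (b) Q = 4.45  (c) BW = 369.8 Hz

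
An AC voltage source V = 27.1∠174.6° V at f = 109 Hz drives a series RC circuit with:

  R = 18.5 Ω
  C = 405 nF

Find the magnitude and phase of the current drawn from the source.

Step 1 — Angular frequency: ω = 2π·f = 2π·109 = 684.9 rad/s.
Step 2 — Component impedances:
  R: Z = R = 18.5 Ω
  C: Z = 1/(jωC) = -j/(ω·C) = 0 - j3605 Ω
Step 3 — Series combination: Z_total = R + C = 18.5 - j3605 Ω = 3605∠-89.7° Ω.
Step 4 — Source phasor: V = 27.1∠174.6° V = -26.98 + j2.55 V.
Step 5 — Ohm's law: I = V / Z_total = (-26.98 + j2.55) / (18.5 - j3605) = -0.0007458 - j0.00748 A.
Step 6 — Convert to polar: |I| = 0.007517 A, ∠I = -95.7°.

I = 0.007517∠-95.7° A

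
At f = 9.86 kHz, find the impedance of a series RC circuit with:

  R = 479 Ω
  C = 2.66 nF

Step 1 — Angular frequency: ω = 2π·f = 2π·9860 = 6.195e+04 rad/s.
Step 2 — Component impedances:
  R: Z = R = 479 Ω
  C: Z = 1/(jωC) = -j/(ω·C) = 0 - j6068 Ω
Step 3 — Series combination: Z_total = R + C = 479 - j6068 Ω = 6087∠-85.5° Ω.

Z = 479 - j6068 Ω = 6087∠-85.5° Ω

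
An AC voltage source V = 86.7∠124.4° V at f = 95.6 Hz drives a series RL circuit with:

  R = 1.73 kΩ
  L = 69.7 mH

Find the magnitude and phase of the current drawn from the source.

Step 1 — Angular frequency: ω = 2π·f = 2π·95.6 = 600.7 rad/s.
Step 2 — Component impedances:
  R: Z = R = 1730 Ω
  L: Z = jωL = j·600.7·0.0697 = 0 + j41.87 Ω
Step 3 — Series combination: Z_total = R + L = 1730 + j41.87 Ω = 1731∠1.4° Ω.
Step 4 — Source phasor: V = 86.7∠124.4° V = -48.98 + j71.54 V.
Step 5 — Ohm's law: I = V / Z_total = (-48.98 + j71.54) / (1730 + j41.87) = -0.0273 + j0.04201 A.
Step 6 — Convert to polar: |I| = 0.0501 A, ∠I = 123.0°.

I = 0.0501∠123.0° A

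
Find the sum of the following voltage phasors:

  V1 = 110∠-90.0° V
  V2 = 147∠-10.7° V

Step 1 — Convert each phasor to rectangular form:
  V1 = 110·(cos(-90.0°) + j·sin(-90.0°)) = 0 - j110 V
  V2 = 147·(cos(-10.7°) + j·sin(-10.7°)) = 144.4 - j27.29 V
Step 2 — Sum components: V_total = 144.4 - j137.3 V.
Step 3 — Convert to polar: |V_total| = 199.3 V, ∠V_total = -43.5°.

V_total = 199.3∠-43.5° V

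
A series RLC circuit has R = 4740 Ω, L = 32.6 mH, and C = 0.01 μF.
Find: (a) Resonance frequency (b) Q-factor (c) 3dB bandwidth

Step 1 — Resonance: ω₀ = 1/√(LC) = 1/√(0.0326·1e-08) = 5.538e+04 rad/s.
Step 2 — f₀ = ω₀/(2π) = 8815 Hz.
Step 3 — Series Q: Q = ω₀L/R = 5.538e+04·0.0326/4740 = 0.3809.
Step 4 — Bandwidth: Δω = ω₀/Q = 1.454e+05 rad/s; BW = Δω/(2π) = 2.314e+04 Hz.

(a) f₀ = 8815 Hz  (b) Q = 0.3809  (c) BW = 2.314e+04 Hz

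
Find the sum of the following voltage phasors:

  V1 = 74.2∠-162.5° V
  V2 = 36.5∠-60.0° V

Step 1 — Convert each phasor to rectangular form:
  V1 = 74.2·(cos(-162.5°) + j·sin(-162.5°)) = -70.77 - j22.31 V
  V2 = 36.5·(cos(-60.0°) + j·sin(-60.0°)) = 18.25 - j31.61 V
Step 2 — Sum components: V_total = -52.52 - j53.92 V.
Step 3 — Convert to polar: |V_total| = 75.27 V, ∠V_total = -134.2°.

V_total = 75.27∠-134.2° V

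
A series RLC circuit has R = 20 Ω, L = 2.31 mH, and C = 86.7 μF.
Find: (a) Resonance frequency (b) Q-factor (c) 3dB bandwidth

Step 1 — Resonance condition Im(Z)=0 gives ω₀ = 1/√(LC).
Step 2 — ω₀ = 1/√(0.00231·8.67e-05) = 2235 rad/s.
Step 3 — f₀ = ω₀/(2π) = 355.6 Hz.
Step 4 — Series Q: Q = ω₀L/R = 2235·0.00231/20 = 0.2581.
Step 5 — 3dB bandwidth: Δω = ω₀/Q = 8658 rad/s; BW = Δω/(2π) = 1378 Hz.

(a) f₀ = 355.6 Hz  (b) Q = 0.2581  (c) BW = 1378 Hz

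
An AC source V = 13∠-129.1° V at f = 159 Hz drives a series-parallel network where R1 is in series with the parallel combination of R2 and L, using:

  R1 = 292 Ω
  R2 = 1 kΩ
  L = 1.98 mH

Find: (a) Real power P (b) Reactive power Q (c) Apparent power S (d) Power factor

Step 1 — Angular frequency: ω = 2π·f = 2π·159 = 999 rad/s.
Step 2 — Component impedances:
  R1: Z = R = 292 Ω
  R2: Z = R = 1000 Ω
  L: Z = jωL = j·999·0.00198 = 0 + j1.978 Ω
Step 3 — Parallel branch: R2 || L = 1/(1/R2 + 1/L) = 0.003913 + j1.978 Ω.
Step 4 — Series with R1: Z_total = R1 + (R2 || L) = 292 + j1.978 Ω = 292∠0.4° Ω.
Step 5 — Source phasor: V = 13∠-129.1° V = -8.199 - j10.09 V.
Step 6 — Current: I = V / Z = -0.02831 - j0.03436 A = 0.04452∠-129.5° A.
Step 7 — Complex power: S = V·I* = 0.5787 + j0.00392 VA.
Step 8 — Real power: P = Re(S) = 0.5787 W.
Step 9 — Reactive power: Q = Im(S) = 0.00392 VAR.
Step 10 — Apparent power: |S| = 0.5787 VA.
Step 11 — Power factor: PF = P/|S| = 1 (lagging).

(a) P = 0.5787 W  (b) Q = 0.00392 VAR  (c) S = 0.5787 VA  (d) PF = 1 (lagging)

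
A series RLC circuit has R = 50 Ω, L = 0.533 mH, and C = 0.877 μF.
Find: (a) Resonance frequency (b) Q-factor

Step 1 — Resonance condition Im(Z)=0 gives ω₀ = 1/√(LC).
Step 2 — ω₀ = 1/√(0.000533·8.77e-07) = 4.625e+04 rad/s.
Step 3 — f₀ = ω₀/(2π) = 7361 Hz.
Step 4 — Series Q: Q = ω₀L/R = 4.625e+04·0.000533/50 = 0.4931.

(a) f₀ = 7361 Hz  (b) Q = 0.4931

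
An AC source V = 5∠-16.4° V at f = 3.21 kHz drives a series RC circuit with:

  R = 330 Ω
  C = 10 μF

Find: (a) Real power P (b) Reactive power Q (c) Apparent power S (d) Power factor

Step 1 — Angular frequency: ω = 2π·f = 2π·3210 = 2.017e+04 rad/s.
Step 2 — Component impedances:
  R: Z = R = 330 Ω
  C: Z = 1/(jωC) = -j/(ω·C) = 0 - j4.958 Ω
Step 3 — Series combination: Z_total = R + C = 330 - j4.958 Ω = 330∠-0.9° Ω.
Step 4 — Source phasor: V = 5∠-16.4° V = 4.797 - j1.412 V.
Step 5 — Current: I = V / Z = 0.0146 - j0.004059 A = 0.01515∠-15.5° A.
Step 6 — Complex power: S = V·I* = 0.07574 - j0.001138 VA.
Step 7 — Real power: P = Re(S) = 0.07574 W.
Step 8 — Reactive power: Q = Im(S) = -0.001138 VAR.
Step 9 — Apparent power: |S| = 0.07575 VA.
Step 10 — Power factor: PF = P/|S| = 0.9999 (leading).

(a) P = 0.07574 W  (b) Q = -0.001138 VAR  (c) S = 0.07575 VA  (d) PF = 0.9999 (leading)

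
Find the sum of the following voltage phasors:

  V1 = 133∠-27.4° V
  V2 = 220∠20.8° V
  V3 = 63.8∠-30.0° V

Step 1 — Convert each phasor to rectangular form:
  V1 = 133·(cos(-27.4°) + j·sin(-27.4°)) = 118.1 - j61.21 V
  V2 = 220·(cos(20.8°) + j·sin(20.8°)) = 205.7 + j78.12 V
  V3 = 63.8·(cos(-30.0°) + j·sin(-30.0°)) = 55.25 - j31.9 V
Step 2 — Sum components: V_total = 379 - j14.98 V.
Step 3 — Convert to polar: |V_total| = 379.3 V, ∠V_total = -2.3°.

V_total = 379.3∠-2.3° V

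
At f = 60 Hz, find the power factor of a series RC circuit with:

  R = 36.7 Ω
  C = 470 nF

Step 1 — Angular frequency: ω = 2π·f = 2π·60 = 377 rad/s.
Step 2 — Component impedances:
  R: Z = R = 36.7 Ω
  C: Z = 1/(jωC) = -j/(ω·C) = 0 - j5644 Ω
Step 3 — Series combination: Z_total = R + C = 36.7 - j5644 Ω = 5644∠-89.6° Ω.
Step 4 — Power factor: PF = cos(φ) = Re(Z)/|Z| = 36.7/5643.9 = 0.006503.
Step 5 — Type: Im(Z) = -5644 ⇒ leading (phase φ = -89.6°).

PF = 0.006503 (leading, φ = -89.6°)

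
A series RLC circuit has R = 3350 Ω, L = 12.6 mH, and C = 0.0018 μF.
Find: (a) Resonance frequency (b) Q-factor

Step 1 — Resonance condition Im(Z)=0 gives ω₀ = 1/√(LC).
Step 2 — ω₀ = 1/√(0.0126·1.8e-09) = 2.1e+05 rad/s.
Step 3 — f₀ = ω₀/(2π) = 3.342e+04 Hz.
Step 4 — Series Q: Q = ω₀L/R = 2.1e+05·0.0126/3350 = 0.7898.

(a) f₀ = 3.342e+04 Hz  (b) Q = 0.7898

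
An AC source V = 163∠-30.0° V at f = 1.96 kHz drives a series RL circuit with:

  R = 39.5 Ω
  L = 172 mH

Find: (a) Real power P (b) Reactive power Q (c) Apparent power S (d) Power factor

Step 1 — Angular frequency: ω = 2π·f = 2π·1960 = 1.232e+04 rad/s.
Step 2 — Component impedances:
  R: Z = R = 39.5 Ω
  L: Z = jωL = j·1.232e+04·0.172 = 0 + j2118 Ω
Step 3 — Series combination: Z_total = R + L = 39.5 + j2118 Ω = 2119∠88.9° Ω.
Step 4 — Source phasor: V = 163∠-30.0° V = 141.2 - j81.5 V.
Step 5 — Current: I = V / Z = -0.03722 - j0.06734 A = 0.07694∠-118.9° A.
Step 6 — Complex power: S = V·I* = 0.2338 + j12.54 VA.
Step 7 — Real power: P = Re(S) = 0.2338 W.
Step 8 — Reactive power: Q = Im(S) = 12.54 VAR.
Step 9 — Apparent power: |S| = 12.54 VA.
Step 10 — Power factor: PF = P/|S| = 0.01864 (lagging).

(a) P = 0.2338 W  (b) Q = 12.54 VAR  (c) S = 12.54 VA  (d) PF = 0.01864 (lagging)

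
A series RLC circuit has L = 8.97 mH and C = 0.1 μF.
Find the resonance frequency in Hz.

Step 1 — Resonance condition Im(Z)=0 gives ω₀ = 1/√(LC).
Step 2 — ω₀ = 1/√(0.00897·1e-07) = 3.339e+04 rad/s.
Step 3 — f₀ = ω₀/(2π) = 5314 Hz.

f₀ = 5314 Hz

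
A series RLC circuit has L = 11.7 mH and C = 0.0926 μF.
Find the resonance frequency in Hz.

Step 1 — Resonance condition Im(Z)=0 gives ω₀ = 1/√(LC).
Step 2 — ω₀ = 1/√(0.0117·9.26e-08) = 3.038e+04 rad/s.
Step 3 — f₀ = ω₀/(2π) = 4835 Hz.

f₀ = 4835 Hz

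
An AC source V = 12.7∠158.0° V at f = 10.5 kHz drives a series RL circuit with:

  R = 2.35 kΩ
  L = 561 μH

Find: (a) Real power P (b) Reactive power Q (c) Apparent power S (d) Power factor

Step 1 — Angular frequency: ω = 2π·f = 2π·1.05e+04 = 6.597e+04 rad/s.
Step 2 — Component impedances:
  R: Z = R = 2350 Ω
  L: Z = jωL = j·6.597e+04·0.000561 = 0 + j37.01 Ω
Step 3 — Series combination: Z_total = R + L = 2350 + j37.01 Ω = 2350∠0.9° Ω.
Step 4 — Source phasor: V = 12.7∠158.0° V = -11.78 + j4.758 V.
Step 5 — Current: I = V / Z = -0.004978 + j0.002103 A = 0.005404∠157.1° A.
Step 6 — Complex power: S = V·I* = 0.06862 + j0.001081 VA.
Step 7 — Real power: P = Re(S) = 0.06862 W.
Step 8 — Reactive power: Q = Im(S) = 0.001081 VAR.
Step 9 — Apparent power: |S| = 0.06863 VA.
Step 10 — Power factor: PF = P/|S| = 0.9999 (lagging).

(a) P = 0.06862 W  (b) Q = 0.001081 VAR  (c) S = 0.06863 VA  (d) PF = 0.9999 (lagging)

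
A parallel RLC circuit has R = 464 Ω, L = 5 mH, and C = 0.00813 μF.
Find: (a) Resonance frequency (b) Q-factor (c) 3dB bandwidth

Step 1 — Resonance: ω₀ = 1/√(LC) = 1/√(0.005·8.13e-09) = 1.568e+05 rad/s.
Step 2 — f₀ = ω₀/(2π) = 2.496e+04 Hz.
Step 3 — Parallel Q: Q = R/(ω₀L) = 464/(1.568e+05·0.005) = 0.5917.
Step 4 — Bandwidth: Δω = ω₀/Q = 2.651e+05 rad/s; BW = Δω/(2π) = 4.219e+04 Hz.

(a) f₀ = 2.496e+04 Hz  (b) Q = 0.5917  (c) BW = 4.219e+04 Hz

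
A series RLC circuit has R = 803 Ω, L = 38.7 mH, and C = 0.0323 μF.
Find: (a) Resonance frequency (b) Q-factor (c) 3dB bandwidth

Step 1 — Resonance: ω₀ = 1/√(LC) = 1/√(0.0387·3.23e-08) = 2.828e+04 rad/s.
Step 2 — f₀ = ω₀/(2π) = 4502 Hz.
Step 3 — Series Q: Q = ω₀L/R = 2.828e+04·0.0387/803 = 1.363.
Step 4 — Bandwidth: Δω = ω₀/Q = 2.075e+04 rad/s; BW = Δω/(2π) = 3302 Hz.

(a) f₀ = 4502 Hz  (b) Q = 1.363  (c) BW = 3302 Hz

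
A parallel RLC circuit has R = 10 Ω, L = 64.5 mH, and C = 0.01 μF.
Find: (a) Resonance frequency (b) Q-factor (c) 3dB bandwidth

Step 1 — Resonance: ω₀ = 1/√(LC) = 1/√(0.0645·1e-08) = 3.937e+04 rad/s.
Step 2 — f₀ = ω₀/(2π) = 6267 Hz.
Step 3 — Parallel Q: Q = R/(ω₀L) = 10/(3.937e+04·0.0645) = 0.003937.
Step 4 — Bandwidth: Δω = ω₀/Q = 1e+07 rad/s; BW = Δω/(2π) = 1.592e+06 Hz.

(a) f₀ = 6267 Hz  (b) Q = 0.003937  (c) BW = 1.592e+06 Hz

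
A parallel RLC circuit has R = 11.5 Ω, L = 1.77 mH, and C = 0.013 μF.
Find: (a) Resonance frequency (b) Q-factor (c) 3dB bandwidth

Step 1 — Resonance: ω₀ = 1/√(LC) = 1/√(0.00177·1.3e-08) = 2.085e+05 rad/s.
Step 2 — f₀ = ω₀/(2π) = 3.318e+04 Hz.
Step 3 — Parallel Q: Q = R/(ω₀L) = 11.5/(2.085e+05·0.00177) = 0.03117.
Step 4 — Bandwidth: Δω = ω₀/Q = 6.689e+06 rad/s; BW = Δω/(2π) = 1.065e+06 Hz.

(a) f₀ = 3.318e+04 Hz  (b) Q = 0.03117  (c) BW = 1.065e+06 Hz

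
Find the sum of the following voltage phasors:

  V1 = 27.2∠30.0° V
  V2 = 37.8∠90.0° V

Step 1 — Convert each phasor to rectangular form:
  V1 = 27.2·(cos(30.0°) + j·sin(30.0°)) = 23.56 + j13.6 V
  V2 = 37.8·(cos(90.0°) + j·sin(90.0°)) = 0 + j37.8 V
Step 2 — Sum components: V_total = 23.56 + j51.4 V.
Step 3 — Convert to polar: |V_total| = 56.54 V, ∠V_total = 65.4°.

V_total = 56.54∠65.4° V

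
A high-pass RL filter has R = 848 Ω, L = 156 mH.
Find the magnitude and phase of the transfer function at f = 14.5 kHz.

Step 1 — Angular frequency: ω = 2π·1.45e+04 = 9.111e+04 rad/s.
Step 2 — Transfer function: H(jω) = jωL/(R + jωL).
Step 3 — Numerator jωL = j·1.421e+04; denominator R + jωL = 848 + j1.421e+04.
Step 4 — H = 0.9965 + j0.05945.
Step 5 — Magnitude: |H| = 0.9982 (-0.0 dB); phase: φ = 3.4°.

|H| = 0.9982 (-0.0 dB), φ = 3.4°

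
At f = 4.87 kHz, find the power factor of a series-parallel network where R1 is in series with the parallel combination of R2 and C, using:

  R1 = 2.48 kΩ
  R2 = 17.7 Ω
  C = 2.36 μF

Step 1 — Angular frequency: ω = 2π·f = 2π·4870 = 3.06e+04 rad/s.
Step 2 — Component impedances:
  R1: Z = R = 2480 Ω
  R2: Z = R = 17.7 Ω
  C: Z = 1/(jωC) = -j/(ω·C) = 0 - j13.85 Ω
Step 3 — Parallel branch: R2 || C = 1/(1/R2 + 1/C) = 6.72 - j8.59 Ω.
Step 4 — Series with R1: Z_total = R1 + (R2 || C) = 2487 - j8.59 Ω = 2487∠-0.2° Ω.
Step 5 — Power factor: PF = cos(φ) = Re(Z)/|Z| = 2487/2487 = 1.
Step 6 — Type: Im(Z) = -8.59 ⇒ leading (phase φ = -0.2°).

PF = 1 (leading, φ = -0.2°)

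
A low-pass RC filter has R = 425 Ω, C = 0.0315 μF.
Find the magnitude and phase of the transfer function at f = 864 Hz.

Step 1 — Angular frequency: ω = 2π·864 = 5429 rad/s.
Step 2 — Transfer function: H(jω) = 1/(1 + jωRC).
Step 3 — Denominator: 1 + jωRC = 1 + j·5429·425·3.15e-08 = 1 + j0.07268.
Step 4 — H = 0.9947 - j0.07229.
Step 5 — Magnitude: |H| = 0.9974 (-0.0 dB); phase: φ = -4.2°.

|H| = 0.9974 (-0.0 dB), φ = -4.2°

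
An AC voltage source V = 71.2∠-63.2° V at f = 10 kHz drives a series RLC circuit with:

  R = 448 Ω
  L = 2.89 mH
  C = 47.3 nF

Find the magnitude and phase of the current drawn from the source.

Step 1 — Angular frequency: ω = 2π·f = 2π·1e+04 = 6.283e+04 rad/s.
Step 2 — Component impedances:
  R: Z = R = 448 Ω
  L: Z = jωL = j·6.283e+04·0.00289 = 0 + j181.6 Ω
  C: Z = 1/(jωC) = -j/(ω·C) = 0 - j336.5 Ω
Step 3 — Series combination: Z_total = R + L + C = 448 - j154.9 Ω = 474∠-19.1° Ω.
Step 4 — Source phasor: V = 71.2∠-63.2° V = 32.1 - j63.55 V.
Step 5 — Ohm's law: I = V / Z_total = (32.1 - j63.55) / (448 - j154.9) = 0.1078 - j0.1046 A.
Step 6 — Convert to polar: |I| = 0.1502 A, ∠I = -44.1°.

I = 0.1502∠-44.1° A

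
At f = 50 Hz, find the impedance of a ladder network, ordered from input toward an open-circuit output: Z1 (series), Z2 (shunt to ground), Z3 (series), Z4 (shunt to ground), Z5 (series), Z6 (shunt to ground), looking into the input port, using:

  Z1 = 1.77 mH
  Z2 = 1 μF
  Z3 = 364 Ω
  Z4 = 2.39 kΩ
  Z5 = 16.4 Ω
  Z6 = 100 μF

Step 1 — Angular frequency: ω = 2π·f = 2π·50 = 314.2 rad/s.
Step 2 — Component impedances:
  Z1: Z = jωL = j·314.2·0.00177 = 0 + j0.5561 Ω
  Z2: Z = 1/(jωC) = -j/(ω·C) = 0 - j3183 Ω
  Z3: Z = R = 364 Ω
  Z4: Z = R = 2390 Ω
  Z5: Z = R = 16.4 Ω
  Z6: Z = 1/(jωC) = -j/(ω·C) = 0 - j31.83 Ω
Step 3 — Ladder network (open output): work backward from the far end, alternating series and parallel combinations. Z_in = 368.1 - j74.13 Ω = 375.5∠-11.4° Ω.

Z = 368.1 - j74.13 Ω = 375.5∠-11.4° Ω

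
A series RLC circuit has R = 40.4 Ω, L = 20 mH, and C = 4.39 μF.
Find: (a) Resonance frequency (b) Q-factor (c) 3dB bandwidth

Step 1 — Resonance condition Im(Z)=0 gives ω₀ = 1/√(LC).
Step 2 — ω₀ = 1/√(0.02·4.39e-06) = 3375 rad/s.
Step 3 — f₀ = ω₀/(2π) = 537.1 Hz.
Step 4 — Series Q: Q = ω₀L/R = 3375·0.02/40.4 = 1.671.
Step 5 — 3dB bandwidth: Δω = ω₀/Q = 2020 rad/s; BW = Δω/(2π) = 321.5 Hz.

(a) f₀ = 537.1 Hz  (b) Q = 1.671  (c) BW = 321.5 Hz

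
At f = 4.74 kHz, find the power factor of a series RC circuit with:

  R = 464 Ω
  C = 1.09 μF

Step 1 — Angular frequency: ω = 2π·f = 2π·4740 = 2.978e+04 rad/s.
Step 2 — Component impedances:
  R: Z = R = 464 Ω
  C: Z = 1/(jωC) = -j/(ω·C) = 0 - j30.8 Ω
Step 3 — Series combination: Z_total = R + C = 464 - j30.8 Ω = 465∠-3.8° Ω.
Step 4 — Power factor: PF = cos(φ) = Re(Z)/|Z| = 464/465 = 0.9978.
Step 5 — Type: Im(Z) = -30.8 ⇒ leading (phase φ = -3.8°).

PF = 0.9978 (leading, φ = -3.8°)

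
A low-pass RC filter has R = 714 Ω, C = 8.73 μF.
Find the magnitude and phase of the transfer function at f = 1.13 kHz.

Step 1 — Angular frequency: ω = 2π·1130 = 7100 rad/s.
Step 2 — Transfer function: H(jω) = 1/(1 + jωRC).
Step 3 — Denominator: 1 + jωRC = 1 + j·7100·714·8.73e-06 = 1 + j44.26.
Step 4 — H = 0.0005103 - j0.02258.
Step 5 — Magnitude: |H| = 0.02259 (-32.9 dB); phase: φ = -88.7°.

|H| = 0.02259 (-32.9 dB), φ = -88.7°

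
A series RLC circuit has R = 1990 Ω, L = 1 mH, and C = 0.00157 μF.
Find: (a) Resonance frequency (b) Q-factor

Step 1 — Resonance condition Im(Z)=0 gives ω₀ = 1/√(LC).
Step 2 — ω₀ = 1/√(0.001·1.57e-09) = 7.981e+05 rad/s.
Step 3 — f₀ = ω₀/(2π) = 1.27e+05 Hz.
Step 4 — Series Q: Q = ω₀L/R = 7.981e+05·0.001/1990 = 0.401.

(a) f₀ = 1.27e+05 Hz  (b) Q = 0.401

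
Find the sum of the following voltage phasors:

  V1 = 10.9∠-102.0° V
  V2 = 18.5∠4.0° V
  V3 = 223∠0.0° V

Step 1 — Convert each phasor to rectangular form:
  V1 = 10.9·(cos(-102.0°) + j·sin(-102.0°)) = -2.266 - j10.66 V
  V2 = 18.5·(cos(4.0°) + j·sin(4.0°)) = 18.45 + j1.29 V
  V3 = 223·(cos(0.0°) + j·sin(0.0°)) = 223 V
Step 2 — Sum components: V_total = 239.2 - j9.371 V.
Step 3 — Convert to polar: |V_total| = 239.4 V, ∠V_total = -2.2°.

V_total = 239.4∠-2.2° V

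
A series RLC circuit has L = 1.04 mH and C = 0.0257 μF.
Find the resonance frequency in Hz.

Step 1 — Resonance condition Im(Z)=0 gives ω₀ = 1/√(LC).
Step 2 — ω₀ = 1/√(0.00104·2.57e-08) = 1.934e+05 rad/s.
Step 3 — f₀ = ω₀/(2π) = 3.078e+04 Hz.

f₀ = 3.078e+04 Hz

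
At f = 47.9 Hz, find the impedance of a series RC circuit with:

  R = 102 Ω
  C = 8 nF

Step 1 — Angular frequency: ω = 2π·f = 2π·47.9 = 301 rad/s.
Step 2 — Component impedances:
  R: Z = R = 102 Ω
  C: Z = 1/(jωC) = -j/(ω·C) = 0 - j4.153e+05 Ω
Step 3 — Series combination: Z_total = R + C = 102 - j4.153e+05 Ω = 4.153e+05∠-90.0° Ω.

Z = 102 - j4.153e+05 Ω = 4.153e+05∠-90.0° Ω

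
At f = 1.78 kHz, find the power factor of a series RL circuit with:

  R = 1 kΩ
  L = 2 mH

Step 1 — Angular frequency: ω = 2π·f = 2π·1780 = 1.118e+04 rad/s.
Step 2 — Component impedances:
  R: Z = R = 1000 Ω
  L: Z = jωL = j·1.118e+04·0.002 = 0 + j22.37 Ω
Step 3 — Series combination: Z_total = R + L = 1000 + j22.37 Ω = 1000∠1.3° Ω.
Step 4 — Power factor: PF = cos(φ) = Re(Z)/|Z| = 1000/1000.3 = 0.9997.
Step 5 — Type: Im(Z) = 22.37 ⇒ lagging (phase φ = 1.3°).

PF = 0.9997 (lagging, φ = 1.3°)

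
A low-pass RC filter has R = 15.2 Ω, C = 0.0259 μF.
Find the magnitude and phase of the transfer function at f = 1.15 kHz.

Step 1 — Angular frequency: ω = 2π·1150 = 7226 rad/s.
Step 2 — Transfer function: H(jω) = 1/(1 + jωRC).
Step 3 — Denominator: 1 + jωRC = 1 + j·7226·15.2·2.59e-08 = 1 + j0.002845.
Step 4 — H = 1 - j0.002845.
Step 5 — Magnitude: |H| = 1 (-0.0 dB); phase: φ = -0.2°.

|H| = 1 (-0.0 dB), φ = -0.2°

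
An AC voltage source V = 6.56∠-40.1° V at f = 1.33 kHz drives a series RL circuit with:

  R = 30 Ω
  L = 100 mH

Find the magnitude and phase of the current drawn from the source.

Step 1 — Angular frequency: ω = 2π·f = 2π·1330 = 8357 rad/s.
Step 2 — Component impedances:
  R: Z = R = 30 Ω
  L: Z = jωL = j·8357·0.1 = 0 + j835.7 Ω
Step 3 — Series combination: Z_total = R + L = 30 + j835.7 Ω = 836.2∠87.9° Ω.
Step 4 — Source phasor: V = 6.56∠-40.1° V = 5.018 - j4.225 V.
Step 5 — Ohm's law: I = V / Z_total = (5.018 - j4.225) / (30 + j835.7) = -0.004835 - j0.006178 A.
Step 6 — Convert to polar: |I| = 0.007845 A, ∠I = -128.0°.

I = 0.007845∠-128.0° A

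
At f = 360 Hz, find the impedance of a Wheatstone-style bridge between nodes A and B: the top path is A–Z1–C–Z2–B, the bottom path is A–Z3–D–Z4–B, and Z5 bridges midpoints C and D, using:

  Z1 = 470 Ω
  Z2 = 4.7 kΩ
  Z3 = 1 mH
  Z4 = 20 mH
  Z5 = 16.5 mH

Step 1 — Angular frequency: ω = 2π·f = 2π·360 = 2262 rad/s.
Step 2 — Component impedances:
  Z1: Z = R = 470 Ω
  Z2: Z = R = 4700 Ω
  Z3: Z = jωL = j·2262·0.001 = 0 + j2.262 Ω
  Z4: Z = jωL = j·2262·0.02 = 0 + j45.24 Ω
  Z5: Z = jωL = j·2262·0.0165 = 0 + j37.32 Ω
Step 3 — Bridge requires nodal analysis (the Z5 bridge couples midpoints C and D, so the two paths cannot be reduced to a simple series/parallel combination). Setting node B to ground and injecting 1 A at node A, the 3-node admittance system at A, C, D solves to V_A = Z_AB = 0.4462 + j47.5 Ω = 47.5∠89.5° Ω.

Z = 0.4462 + j47.5 Ω = 47.5∠89.5° Ω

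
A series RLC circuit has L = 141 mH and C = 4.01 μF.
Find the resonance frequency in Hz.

Step 1 — Resonance condition Im(Z)=0 gives ω₀ = 1/√(LC).
Step 2 — ω₀ = 1/√(0.141·4.01e-06) = 1330 rad/s.
Step 3 — f₀ = ω₀/(2π) = 211.7 Hz.

f₀ = 211.7 Hz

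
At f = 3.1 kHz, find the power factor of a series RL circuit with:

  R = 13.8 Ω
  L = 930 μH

Step 1 — Angular frequency: ω = 2π·f = 2π·3100 = 1.948e+04 rad/s.
Step 2 — Component impedances:
  R: Z = R = 13.8 Ω
  L: Z = jωL = j·1.948e+04·0.00093 = 0 + j18.11 Ω
Step 3 — Series combination: Z_total = R + L = 13.8 + j18.11 Ω = 22.77∠52.7° Ω.
Step 4 — Power factor: PF = cos(φ) = Re(Z)/|Z| = 13.8/22.772 = 0.606.
Step 5 — Type: Im(Z) = 18.11 ⇒ lagging (phase φ = 52.7°).

PF = 0.606 (lagging, φ = 52.7°)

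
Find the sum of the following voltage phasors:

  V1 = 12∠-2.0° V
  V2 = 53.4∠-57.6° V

Step 1 — Convert each phasor to rectangular form:
  V1 = 12·(cos(-2.0°) + j·sin(-2.0°)) = 11.99 - j0.4188 V
  V2 = 53.4·(cos(-57.6°) + j·sin(-57.6°)) = 28.61 - j45.09 V
Step 2 — Sum components: V_total = 40.61 - j45.51 V.
Step 3 — Convert to polar: |V_total| = 60.99 V, ∠V_total = -48.3°.

V_total = 60.99∠-48.3° V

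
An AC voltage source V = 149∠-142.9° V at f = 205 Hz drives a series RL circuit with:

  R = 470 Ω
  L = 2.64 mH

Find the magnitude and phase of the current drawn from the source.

Step 1 — Angular frequency: ω = 2π·f = 2π·205 = 1288 rad/s.
Step 2 — Component impedances:
  R: Z = R = 470 Ω
  L: Z = jωL = j·1288·0.00264 = 0 + j3.4 Ω
Step 3 — Series combination: Z_total = R + L = 470 + j3.4 Ω = 470∠0.4° Ω.
Step 4 — Source phasor: V = 149∠-142.9° V = -118.8 - j89.88 V.
Step 5 — Ohm's law: I = V / Z_total = (-118.8 - j89.88) / (470 + j3.4) = -0.2542 - j0.1894 A.
Step 6 — Convert to polar: |I| = 0.317 A, ∠I = -143.3°.

I = 0.317∠-143.3° A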